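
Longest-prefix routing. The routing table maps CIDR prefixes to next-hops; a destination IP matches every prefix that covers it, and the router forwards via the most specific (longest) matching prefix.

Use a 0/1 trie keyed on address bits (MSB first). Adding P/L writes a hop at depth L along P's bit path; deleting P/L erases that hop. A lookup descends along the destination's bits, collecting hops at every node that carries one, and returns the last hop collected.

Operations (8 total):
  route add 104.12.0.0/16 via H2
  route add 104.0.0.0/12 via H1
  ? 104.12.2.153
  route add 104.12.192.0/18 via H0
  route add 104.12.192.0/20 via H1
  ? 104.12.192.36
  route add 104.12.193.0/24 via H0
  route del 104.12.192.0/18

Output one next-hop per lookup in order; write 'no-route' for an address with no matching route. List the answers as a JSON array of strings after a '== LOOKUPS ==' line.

Trace:
  add 104.12.0.0/16 -> H2 at depth 16
  add 104.0.0.0/12 -> H1 at depth 12
  ? 104.12.2.153  path d0:-→d1:-→d2:-→d3:-→d4:-→d5:-→d6:-→d7:-→d8:-→d9:-→d10:-→d11:-→d12:H1→d13:-→d14:-→d15:-→d16:H2  best=H2
  add 104.12.192.0/18 -> H0 at depth 18
  add 104.12.192.0/20 -> H1 at depth 20
  ? 104.12.192.36  path d0:-→d1:-→d2:-→d3:-→d4:-→d5:-→d6:-→d7:-→d8:-→d9:-→d10:-→d11:-→d12:H1→d13:-→d14:-→d15:-→d16:H2→d17:-→d18:H0→d19:-→d20:H1  best=H1
  add 104.12.193.0/24 -> H0 at depth 24
  - 104.12.192.0/18 clear@18

== LOOKUPS ==
["H2","H1"]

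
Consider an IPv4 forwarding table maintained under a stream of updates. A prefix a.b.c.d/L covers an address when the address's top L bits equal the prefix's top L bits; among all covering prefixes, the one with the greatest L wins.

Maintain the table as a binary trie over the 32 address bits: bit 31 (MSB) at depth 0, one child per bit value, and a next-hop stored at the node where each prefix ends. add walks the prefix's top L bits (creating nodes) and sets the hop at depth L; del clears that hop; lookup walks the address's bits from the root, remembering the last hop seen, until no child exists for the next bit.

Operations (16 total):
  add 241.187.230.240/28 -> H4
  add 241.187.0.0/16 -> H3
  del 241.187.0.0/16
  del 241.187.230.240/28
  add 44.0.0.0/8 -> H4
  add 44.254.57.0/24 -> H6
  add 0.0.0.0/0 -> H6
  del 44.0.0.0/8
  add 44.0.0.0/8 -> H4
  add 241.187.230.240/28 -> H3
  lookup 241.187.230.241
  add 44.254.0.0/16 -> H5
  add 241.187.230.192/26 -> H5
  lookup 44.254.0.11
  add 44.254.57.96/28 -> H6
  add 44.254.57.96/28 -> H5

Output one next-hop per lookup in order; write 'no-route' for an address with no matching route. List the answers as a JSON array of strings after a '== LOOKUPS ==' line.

Trace:
  add 241.187.230.240/28 -> H4 at depth 28
  add 241.187.0.0/16 -> H3 at depth 16
  del 241.187.0.0/16 (clear depth 16)
  del 241.187.230.240/28 (clear depth 28)
  add 44.0.0.0/8 -> H4 at depth 8
  add 44.254.57.0/24 -> H6 at depth 24
  add 0.0.0.0/0 -> H6 at depth 0
  del 44.0.0.0/8 (clear depth 8)
  add 44.0.0.0/8 -> H4 at depth 8
  add 241.187.230.240/28 -> H3 at depth 28
  Q 241.187.230.241: descend 1111000110111011111001101111 ; hops seen [H6,H3] ; pick H3
  add 44.254.0.0/16 -> H5 at depth 16
  add 241.187.230.192/26 -> H5 at depth 26
  Q 44.254.0.11: descend 001011001111111000 ; hops seen [H6,H4,H5] ; pick H5
  add 44.254.57.96/28 -> H6 at depth 28
  add 44.254.57.96/28 -> H5 at depth 28

== LOOKUPS ==
["H3","H5"]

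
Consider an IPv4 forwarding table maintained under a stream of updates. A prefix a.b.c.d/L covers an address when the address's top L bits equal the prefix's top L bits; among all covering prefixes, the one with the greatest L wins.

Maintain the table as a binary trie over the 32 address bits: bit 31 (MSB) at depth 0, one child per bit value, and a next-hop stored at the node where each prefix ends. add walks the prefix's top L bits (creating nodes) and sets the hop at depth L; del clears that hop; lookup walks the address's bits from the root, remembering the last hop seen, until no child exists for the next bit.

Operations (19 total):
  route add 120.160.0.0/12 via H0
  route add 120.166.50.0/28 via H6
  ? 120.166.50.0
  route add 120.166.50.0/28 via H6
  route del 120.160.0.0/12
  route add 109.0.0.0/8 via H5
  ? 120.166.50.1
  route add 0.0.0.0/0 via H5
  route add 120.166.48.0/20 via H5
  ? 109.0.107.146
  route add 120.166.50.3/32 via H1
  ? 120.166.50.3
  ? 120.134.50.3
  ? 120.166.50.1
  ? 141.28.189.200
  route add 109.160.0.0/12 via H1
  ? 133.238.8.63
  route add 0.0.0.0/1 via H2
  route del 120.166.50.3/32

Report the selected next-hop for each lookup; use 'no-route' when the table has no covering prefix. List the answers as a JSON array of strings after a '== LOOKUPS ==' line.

Process each operation:
  + 120.160.0.0/12 (H0) depth=12
  + 120.166.50.0/28 (H6) depth=28
  lookup 120.166.50.0: bits 0111100010100110001100100000 walk d0:-→d1:-→d2:-→d3:-→d4:-→d5:-→d6:-→d7:-→d8:-→d9:-→d10:-→d11:-→d12:H0→d13:-→d14:-→d15:-→d16:-→d17:-→d18:-→d19:-→d20:-→d21:-→d22:-→d23:-→d24:-→d25:-→d26:-→d27:-→d28:H6 -> H6
  + 120.166.50.0/28 (H6) depth=28
  - 120.160.0.0/12 clear@12
  + 109.0.0.0/8 (H5) depth=8
  lookup 120.166.50.1: bits 0111100010100110001100100000 walk d0:-→d1:-→d2:-→d3:-→d4:-→d5:-→d6:-→d7:-→d8:-→d9:-→d10:-→d11:-→d12:-→d13:-→d14:-→d15:-→d16:-→d17:-→d18:-→d19:-→d20:-→d21:-→d22:-→d23:-→d24:-→d25:-→d26:-→d27:-→d28:H6 -> H6
  + 0.0.0.0/0 (H5) depth=0
  + 120.166.48.0/20 (H5) depth=20
  lookup 109.0.107.146: bits 01101101 walk d0:H5→d1:-→d2:-→d3:-→d4:-→d5:-→d6:-→d7:-→d8:H5 -> H5
  + 120.166.50.3/32 (H1) depth=32
  lookup 120.166.50.3: bits 01111000101001100011001000000011 walk d0:H5→d1:-→d2:-→d3:-→d4:-→d5:-→d6:-→d7:-→d8:-→d9:-→d10:-→d11:-→d12:-→d13:-→d14:-→d15:-→d16:-→d17:-→d18:-→d19:-→d20:H5→d21:-→d22:-→d23:-→d24:-→d25:-→d26:-→d27:-→d28:H6→d29:-→d30:-→d31:-→d32:H1 -> H1
  lookup 120.134.50.3: bits 0111100010 walk d0:H5→d1:-→d2:-→d3:-→d4:-→d5:-→d6:-→d7:-→d8:-→d9:-→d10:- -> H5
  lookup 120.166.50.1: bits 011110001010011000110010000000 walk d0:H5→d1:-→d2:-→d3:-→d4:-→d5:-→d6:-→d7:-→d8:-→d9:-→d10:-→d11:-→d12:-→d13:-→d14:-→d15:-→d16:-→d17:-→d18:-→d19:-→d20:H5→d21:-→d22:-→d23:-→d24:-→d25:-→d26:-→d27:-→d28:H6→d29:-→d30:- -> H6
  lookup 141.28.189.200: bits ε walk d0:H5 -> H5
  + 109.160.0.0/12 (H1) depth=12
  lookup 133.238.8.63: bits ε walk d0:H5 -> H5
  + 0.0.0.0/1 (H2) depth=1
  - 120.166.50.3/32 clear@32

== LOOKUPS ==
["H6","H6","H5","H1","H5","H6","H5","H5"]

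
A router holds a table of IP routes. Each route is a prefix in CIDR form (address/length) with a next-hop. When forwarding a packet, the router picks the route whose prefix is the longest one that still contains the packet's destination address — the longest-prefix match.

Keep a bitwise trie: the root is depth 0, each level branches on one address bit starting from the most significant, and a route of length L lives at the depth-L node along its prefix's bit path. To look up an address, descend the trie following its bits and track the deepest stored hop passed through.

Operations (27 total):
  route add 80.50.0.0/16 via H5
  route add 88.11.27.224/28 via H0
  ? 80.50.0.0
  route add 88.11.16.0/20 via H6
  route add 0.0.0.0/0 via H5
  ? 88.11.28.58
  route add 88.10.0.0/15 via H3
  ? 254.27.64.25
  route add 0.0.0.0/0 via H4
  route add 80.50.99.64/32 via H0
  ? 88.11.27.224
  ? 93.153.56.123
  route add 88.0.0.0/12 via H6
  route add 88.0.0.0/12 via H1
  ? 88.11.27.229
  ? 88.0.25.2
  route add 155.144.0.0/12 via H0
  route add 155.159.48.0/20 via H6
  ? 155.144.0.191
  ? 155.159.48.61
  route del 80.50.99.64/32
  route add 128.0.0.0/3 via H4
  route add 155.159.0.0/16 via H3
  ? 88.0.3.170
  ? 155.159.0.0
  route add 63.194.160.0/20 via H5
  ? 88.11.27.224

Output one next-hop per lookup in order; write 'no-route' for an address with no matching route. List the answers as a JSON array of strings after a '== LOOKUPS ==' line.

Apply in order:
  add 80.50.0.0/16 -> H5 at depth 16
  add 88.11.27.224/28 -> H0 at depth 28
  Q 80.50.0.0: descend 0101000000110010 ; hops seen [H5] ; pick H5
  add 88.11.16.0/20 -> H6 at depth 20
  add 0.0.0.0/0 -> H5 at depth 0
  Q 88.11.28.58: descend 010110000000101100011 ; hops seen [H5,H6] ; pick H6
  add 88.10.0.0/15 -> H3 at depth 15
  Q 254.27.64.25: descend ε ; hops seen [H5] ; pick H5
  add 0.0.0.0/0 -> H4 at depth 0
  add 80.50.99.64/32 -> H0 at depth 32
  Q 88.11.27.224: descend 0101100000001011000110111110 ; hops seen [H4,H3,H6,H0] ; pick H0
  Q 93.153.56.123: descend 01011 ; hops seen [H4] ; pick H4
  add 88.0.0.0/12 -> H6 at depth 12
  add 88.0.0.0/12 -> H1 at depth 12
  Q 88.11.27.229: descend 0101100000001011000110111110 ; hops seen [H4,H1,H3,H6,H0] ; pick H0
  Q 88.0.25.2: descend 010110000000 ; hops seen [H4,H1] ; pick H1
  add 155.144.0.0/12 -> H0 at depth 12
  add 155.159.48.0/20 -> H6 at depth 20
  Q 155.144.0.191: descend 100110111001 ; hops seen [H4,H0] ; pick H0
  Q 155.159.48.61: descend 10011011100111110011 ; hops seen [H4,H0,H6] ; pick H6
  - 80.50.99.64/32 clear@32
  add 128.0.0.0/3 -> H4 at depth 3
  add 155.159.0.0/16 -> H3 at depth 16
  Q 88.0.3.170: descend 010110000000 ; hops seen [H4,H1] ; pick H1
  Q 155.159.0.0: descend 100110111001111100 ; hops seen [H4,H4,H0,H3] ; pick H3
  add 63.194.160.0/20 -> H5 at depth 20
  Q 88.11.27.224: descend 0101100000001011000110111110 ; hops seen [H4,H1,H3,H6,H0] ; pick H0

== LOOKUPS ==
["H5","H6","H5","H0","H4","H0","H1","H0","H6","H1","H3","H0"]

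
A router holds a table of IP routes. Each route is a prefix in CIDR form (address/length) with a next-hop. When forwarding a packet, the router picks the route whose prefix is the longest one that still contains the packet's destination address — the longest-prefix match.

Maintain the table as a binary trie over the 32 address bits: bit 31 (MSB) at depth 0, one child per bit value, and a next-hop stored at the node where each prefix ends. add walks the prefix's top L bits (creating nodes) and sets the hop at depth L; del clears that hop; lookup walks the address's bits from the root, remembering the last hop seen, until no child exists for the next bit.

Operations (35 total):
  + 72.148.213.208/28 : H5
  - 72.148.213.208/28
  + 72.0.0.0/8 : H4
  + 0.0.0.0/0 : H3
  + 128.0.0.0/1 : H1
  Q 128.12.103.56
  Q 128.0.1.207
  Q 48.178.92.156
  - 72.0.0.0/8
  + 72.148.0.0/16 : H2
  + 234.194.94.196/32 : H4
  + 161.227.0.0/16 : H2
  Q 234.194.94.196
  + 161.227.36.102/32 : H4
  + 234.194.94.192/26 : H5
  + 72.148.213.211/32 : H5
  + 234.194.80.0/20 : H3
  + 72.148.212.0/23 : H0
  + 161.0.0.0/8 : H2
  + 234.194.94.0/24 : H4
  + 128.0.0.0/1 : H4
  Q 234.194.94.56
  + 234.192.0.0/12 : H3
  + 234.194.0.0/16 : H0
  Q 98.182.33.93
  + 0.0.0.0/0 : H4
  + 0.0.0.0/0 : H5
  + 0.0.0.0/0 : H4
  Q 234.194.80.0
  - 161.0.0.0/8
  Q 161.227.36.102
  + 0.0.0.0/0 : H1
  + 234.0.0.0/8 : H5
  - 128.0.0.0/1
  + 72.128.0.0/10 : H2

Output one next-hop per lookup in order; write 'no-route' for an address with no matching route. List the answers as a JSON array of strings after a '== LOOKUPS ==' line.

Process each operation:
  + 72.148.213.208/28 (H5) depth=28
  - 72.148.213.208/28 clear@28
  + 72.0.0.0/8 (H4) depth=8
  + 0.0.0.0/0 (H3) depth=0
  + 128.0.0.0/1 (H1) depth=1
  lookup 128.12.103.56: bits 1 walk d0:H3→d1:H1 -> H1
  lookup 128.0.1.207: bits 1 walk d0:H3→d1:H1 -> H1
  lookup 48.178.92.156: bits 0 walk d0:H3→d1:- -> H3
  - 72.0.0.0/8 clear@8
  + 72.148.0.0/16 (H2) depth=16
  + 234.194.94.196/32 (H4) depth=32
  + 161.227.0.0/16 (H2) depth=16
  lookup 234.194.94.196: bits 11101010110000100101111011000100 walk d0:H3→d1:H1→d2:-→d3:-→d4:-→d5:-→d6:-→d7:-→d8:-→d9:-→d10:-→d11:-→d12:-→d13:-→d14:-→d15:-→d16:-→d17:-→d18:-→d19:-→d20:-→d21:-→d22:-→d23:-→d24:-→d25:-→d26:-→d27:-→d28:-→d29:-→d30:-→d31:-→d32:H4 -> H4
  + 161.227.36.102/32 (H4) depth=32
  + 234.194.94.192/26 (H5) depth=26
  + 72.148.213.211/32 (H5) depth=32
  + 234.194.80.0/20 (H3) depth=20
  + 72.148.212.0/23 (H0) depth=23
  + 161.0.0.0/8 (H2) depth=8
  + 234.194.94.0/24 (H4) depth=24
  + 128.0.0.0/1 (H4) depth=1
  lookup 234.194.94.56: bits 111010101100001001011110 walk d0:H3→d1:H4→d2:-→d3:-→d4:-→d5:-→d6:-→d7:-→d8:-→d9:-→d10:-→d11:-→d12:-→d13:-→d14:-→d15:-→d16:-→d17:-→d18:-→d19:-→d20:H3→d21:-→d22:-→d23:-→d24:H4 -> H4
  + 234.192.0.0/12 (H3) depth=12
  + 234.194.0.0/16 (H0) depth=16
  lookup 98.182.33.93: bits 01 walk d0:H3→d1:-→d2:- -> H3
  + 0.0.0.0/0 (H4) depth=0
  + 0.0.0.0/0 (H5) depth=0
  + 0.0.0.0/0 (H4) depth=0
  lookup 234.194.80.0: bits 11101010110000100101 walk d0:H4→d1:H4→d2:-→d3:-→d4:-→d5:-→d6:-→d7:-→d8:-→d9:-→d10:-→d11:-→d12:H3→d13:-→d14:-→d15:-→d16:H0→d17:-→d18:-→d19:-→d20:H3 -> H3
  - 161.0.0.0/8 clear@8
  lookup 161.227.36.102: bits 10100001111000110010010001100110 walk d0:H4→d1:H4→d2:-→d3:-→d4:-→d5:-→d6:-→d7:-→d8:-→d9:-→d10:-→d11:-→d12:-→d13:-→d14:-→d15:-→d16:H2→d17:-→d18:-→d19:-→d20:-→d21:-→d22:-→d23:-→d24:-→d25:-→d26:-→d27:-→d28:-→d29:-→d30:-→d31:-→d32:H4 -> H4
  + 0.0.0.0/0 (H1) depth=0
  + 234.0.0.0/8 (H5) depth=8
  - 128.0.0.0/1 clear@1
  + 72.128.0.0/10 (H2) depth=10

== LOOKUPS ==
["H1","H1","H3","H4","H4","H3","H3","H4"]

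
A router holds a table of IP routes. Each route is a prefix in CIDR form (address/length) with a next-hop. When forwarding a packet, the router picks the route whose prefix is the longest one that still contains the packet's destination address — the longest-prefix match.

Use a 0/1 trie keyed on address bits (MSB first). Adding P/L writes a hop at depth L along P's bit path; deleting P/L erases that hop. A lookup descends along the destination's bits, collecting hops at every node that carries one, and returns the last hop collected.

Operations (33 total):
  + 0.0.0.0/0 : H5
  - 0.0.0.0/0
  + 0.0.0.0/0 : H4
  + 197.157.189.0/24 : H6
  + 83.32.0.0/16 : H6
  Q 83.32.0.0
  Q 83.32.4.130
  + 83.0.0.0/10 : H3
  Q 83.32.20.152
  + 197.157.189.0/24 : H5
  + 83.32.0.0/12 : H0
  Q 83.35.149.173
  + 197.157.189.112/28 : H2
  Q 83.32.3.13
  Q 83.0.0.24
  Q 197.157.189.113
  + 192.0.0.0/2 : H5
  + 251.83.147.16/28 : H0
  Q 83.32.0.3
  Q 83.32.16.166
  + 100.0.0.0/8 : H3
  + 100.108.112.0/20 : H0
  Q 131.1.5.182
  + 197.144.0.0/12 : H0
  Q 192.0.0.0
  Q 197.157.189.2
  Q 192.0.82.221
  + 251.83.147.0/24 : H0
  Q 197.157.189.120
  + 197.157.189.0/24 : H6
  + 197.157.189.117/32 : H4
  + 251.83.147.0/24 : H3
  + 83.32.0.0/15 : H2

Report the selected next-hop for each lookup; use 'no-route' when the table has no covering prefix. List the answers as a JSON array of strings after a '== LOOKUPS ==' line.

Trace:
  + 0.0.0.0/0 (H5) depth=0
  - 0.0.0.0/0 clear@0
  + 0.0.0.0/0 (H4) depth=0
  + 197.157.189.0/24 (H6) depth=24
  + 83.32.0.0/16 (H6) depth=16
  Q 83.32.0.0: descend 0101001100100000 ; hops seen [H4,H6] ; pick H6
  Q 83.32.4.130: descend 0101001100100000 ; hops seen [H4,H6] ; pick H6
  + 83.0.0.0/10 (H3) depth=10
  Q 83.32.20.152: descend 0101001100100000 ; hops seen [H4,H3,H6] ; pick H6
  + 197.157.189.0/24 (H5) depth=24
  + 83.32.0.0/12 (H0) depth=12
  Q 83.35.149.173: descend 01010011001000 ; hops seen [H4,H3,H0] ; pick H0
  + 197.157.189.112/28 (H2) depth=28
  Q 83.32.3.13: descend 0101001100100000 ; hops seen [H4,H3,H0,H6] ; pick H6
  Q 83.0.0.24: descend 0101001100 ; hops seen [H4,H3] ; pick H3
  Q 197.157.189.113: descend 1100010110011101101111010111 ; hops seen [H4,H5,H2] ; pick H2
  + 192.0.0.0/2 (H5) depth=2
  + 251.83.147.16/28 (H0) depth=28
  Q 83.32.0.3: descend 0101001100100000 ; hops seen [H4,H3,H0,H6] ; pick H6
  Q 83.32.16.166: descend 0101001100100000 ; hops seen [H4,H3,H0,H6] ; pick H6
  + 100.0.0.0/8 (H3) depth=8
  + 100.108.112.0/20 (H0) depth=20
  Q 131.1.5.182: descend 1 ; hops seen [H4] ; pick H4
  + 197.144.0.0/12 (H0) depth=12
  Q 192.0.0.0: descend 11000 ; hops seen [H4,H5] ; pick H5
  Q 197.157.189.2: descend 1100010110011101101111010 ; hops seen [H4,H5,H0,H5] ; pick H5
  Q 192.0.82.221: descend 11000 ; hops seen [H4,H5] ; pick H5
  + 251.83.147.0/24 (H0) depth=24
  Q 197.157.189.120: descend 1100010110011101101111010111 ; hops seen [H4,H5,H0,H5,H2] ; pick H2
  + 197.157.189.0/24 (H6) depth=24
  + 197.157.189.117/32 (H4) depth=32
  + 251.83.147.0/24 (H3) depth=24
  + 83.32.0.0/15 (H2) depth=15

== LOOKUPS ==
["H6","H6","H6","H0","H6","H3","H2","H6","H6","H4","H5","H5","H5","H2"]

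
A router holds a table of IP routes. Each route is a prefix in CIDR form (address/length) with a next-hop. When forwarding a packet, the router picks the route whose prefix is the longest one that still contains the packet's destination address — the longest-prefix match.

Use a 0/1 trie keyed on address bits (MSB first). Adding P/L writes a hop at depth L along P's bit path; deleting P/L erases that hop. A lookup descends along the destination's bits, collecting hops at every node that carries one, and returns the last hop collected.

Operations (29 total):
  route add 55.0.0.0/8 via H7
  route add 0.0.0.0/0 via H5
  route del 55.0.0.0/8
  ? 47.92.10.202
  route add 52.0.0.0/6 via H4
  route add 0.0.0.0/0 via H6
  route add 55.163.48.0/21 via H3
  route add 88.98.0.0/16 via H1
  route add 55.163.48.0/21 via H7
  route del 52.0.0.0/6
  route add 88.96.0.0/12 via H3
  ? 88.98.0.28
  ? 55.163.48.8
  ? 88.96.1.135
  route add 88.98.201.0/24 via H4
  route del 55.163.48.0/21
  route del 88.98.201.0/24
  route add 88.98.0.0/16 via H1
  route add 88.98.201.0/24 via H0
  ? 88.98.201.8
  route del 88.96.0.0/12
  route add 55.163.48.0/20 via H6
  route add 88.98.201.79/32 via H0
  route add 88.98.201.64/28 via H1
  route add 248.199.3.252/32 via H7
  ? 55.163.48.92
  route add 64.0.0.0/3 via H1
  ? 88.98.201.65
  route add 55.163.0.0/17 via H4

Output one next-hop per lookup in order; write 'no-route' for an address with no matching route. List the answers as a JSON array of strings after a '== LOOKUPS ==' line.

Trace:
  + 55.0.0.0/8 (H7) depth=8
  + 0.0.0.0/0 (H5) depth=0
  del 55.0.0.0/8 (clear depth 8)
  Q 47.92.10.202: descend 001 ; hops seen [H5] ; pick H5
  + 52.0.0.0/6 (H4) depth=6
  + 0.0.0.0/0 (H6) depth=0
  + 55.163.48.0/21 (H3) depth=21
  + 88.98.0.0/16 (H1) depth=16
  + 55.163.48.0/21 (H7) depth=21
  del 52.0.0.0/6 (clear depth 6)
  + 88.96.0.0/12 (H3) depth=12
  Q 88.98.0.28: descend 0101100001100010 ; hops seen [H6,H3,H1] ; pick H1
  Q 55.163.48.8: descend 001101111010001100110 ; hops seen [H6,H7] ; pick H7
  Q 88.96.1.135: descend 01011000011000 ; hops seen [H6,H3] ; pick H3
  + 88.98.201.0/24 (H4) depth=24
  del 55.163.48.0/21 (clear depth 21)
  del 88.98.201.0/24 (clear depth 24)
  + 88.98.0.0/16 (H1) depth=16
  + 88.98.201.0/24 (H0) depth=24
  Q 88.98.201.8: descend 010110000110001011001001 ; hops seen [H6,H3,H1,H0] ; pick H0
  del 88.96.0.0/12 (clear depth 12)
  + 55.163.48.0/20 (H6) depth=20
  + 88.98.201.79/32 (H0) depth=32
  + 88.98.201.64/28 (H1) depth=28
  + 248.199.3.252/32 (H7) depth=32
  Q 55.163.48.92: descend 001101111010001100110 ; hops seen [H6,H6] ; pick H6
  + 64.0.0.0/3 (H1) depth=3
  Q 88.98.201.65: descend 0101100001100010110010010100 ; hops seen [H6,H1,H1,H0,H1] ; pick H1
  + 55.163.0.0/17 (H4) depth=17

== LOOKUPS ==
["H5","H1","H7","H3","H0","H6","H1"]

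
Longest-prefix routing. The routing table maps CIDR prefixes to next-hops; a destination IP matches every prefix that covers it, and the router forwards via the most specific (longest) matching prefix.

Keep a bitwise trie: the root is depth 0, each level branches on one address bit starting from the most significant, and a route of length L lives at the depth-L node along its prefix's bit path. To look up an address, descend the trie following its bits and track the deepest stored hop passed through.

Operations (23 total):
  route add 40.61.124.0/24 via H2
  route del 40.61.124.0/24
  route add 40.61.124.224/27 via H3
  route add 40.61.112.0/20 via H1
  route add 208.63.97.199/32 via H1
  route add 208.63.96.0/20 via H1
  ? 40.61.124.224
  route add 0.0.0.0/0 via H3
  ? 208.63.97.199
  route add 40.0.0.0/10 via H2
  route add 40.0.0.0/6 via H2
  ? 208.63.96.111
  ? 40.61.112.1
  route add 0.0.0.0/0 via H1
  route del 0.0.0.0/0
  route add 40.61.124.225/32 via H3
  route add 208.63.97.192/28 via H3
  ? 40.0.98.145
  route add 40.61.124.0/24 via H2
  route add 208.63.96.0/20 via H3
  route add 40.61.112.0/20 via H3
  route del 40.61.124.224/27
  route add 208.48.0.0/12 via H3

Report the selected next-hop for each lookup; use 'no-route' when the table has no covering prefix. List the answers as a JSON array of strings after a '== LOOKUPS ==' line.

Trace:
  + 40.61.124.0/24 (H2) depth=24
  - 40.61.124.0/24 clear@24
  + 40.61.124.224/27 (H3) depth=27
  + 40.61.112.0/20 (H1) depth=20
  + 208.63.97.199/32 (H1) depth=32
  + 208.63.96.0/20 (H1) depth=20
  Q 40.61.124.224: descend 001010000011110101111100111 ; hops seen [H1,H3] ; pick H3
  + 0.0.0.0/0 (H3) depth=0
  Q 208.63.97.199: descend 11010000001111110110000111000111 ; hops seen [H3,H1,H1] ; pick H1
  + 40.0.0.0/10 (H2) depth=10
  + 40.0.0.0/6 (H2) depth=6
  Q 208.63.96.111: descend 11010000001111110110000 ; hops seen [H3,H1] ; pick H1
  Q 40.61.112.1: descend 00101000001111010111 ; hops seen [H3,H2,H2,H1] ; pick H1
  + 0.0.0.0/0 (H1) depth=0
  - 0.0.0.0/0 clear@0
  + 40.61.124.225/32 (H3) depth=32
  + 208.63.97.192/28 (H3) depth=28
  Q 40.0.98.145: descend 0010100000 ; hops seen [H2,H2] ; pick H2
  + 40.61.124.0/24 (H2) depth=24
  + 208.63.96.0/20 (H3) depth=20
  + 40.61.112.0/20 (H3) depth=20
  - 40.61.124.224/27 clear@27
  + 208.48.0.0/12 (H3) depth=12

== LOOKUPS ==
["H3","H1","H1","H1","H2"]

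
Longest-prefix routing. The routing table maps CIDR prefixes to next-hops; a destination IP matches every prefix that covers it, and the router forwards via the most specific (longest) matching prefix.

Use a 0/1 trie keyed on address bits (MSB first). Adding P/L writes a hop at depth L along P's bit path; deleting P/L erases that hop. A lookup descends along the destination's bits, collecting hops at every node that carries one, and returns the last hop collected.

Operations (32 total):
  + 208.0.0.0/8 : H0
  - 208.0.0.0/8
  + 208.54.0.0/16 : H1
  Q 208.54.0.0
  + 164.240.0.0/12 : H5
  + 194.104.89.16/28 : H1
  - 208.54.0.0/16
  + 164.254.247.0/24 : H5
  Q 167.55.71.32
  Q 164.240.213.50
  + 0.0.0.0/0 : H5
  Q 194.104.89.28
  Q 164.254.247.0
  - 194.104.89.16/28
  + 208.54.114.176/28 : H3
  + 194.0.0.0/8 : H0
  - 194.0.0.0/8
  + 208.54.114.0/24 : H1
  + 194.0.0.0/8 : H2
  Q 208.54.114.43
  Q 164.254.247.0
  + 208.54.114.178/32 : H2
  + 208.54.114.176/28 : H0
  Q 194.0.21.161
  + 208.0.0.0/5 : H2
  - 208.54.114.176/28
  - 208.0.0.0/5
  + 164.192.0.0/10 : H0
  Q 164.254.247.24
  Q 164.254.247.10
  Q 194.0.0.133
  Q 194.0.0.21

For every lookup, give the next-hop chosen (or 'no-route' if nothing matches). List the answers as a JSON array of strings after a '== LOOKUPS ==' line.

Trace:
  + 208.0.0.0/8 (H0) depth=8
  del 208.0.0.0/8 (clear depth 8)
  + 208.54.0.0/16 (H1) depth=16
  lookup 208.54.0.0: bits 1101000000110110 walk d0:-→d1:-→d2:-→d3:-→d4:-→d5:-→d6:-→d7:-→d8:-→d9:-→d10:-→d11:-→d12:-→d13:-→d14:-→d15:-→d16:H1 -> H1
  + 164.240.0.0/12 (H5) depth=12
  + 194.104.89.16/28 (H1) depth=28
  del 208.54.0.0/16 (clear depth 16)
  + 164.254.247.0/24 (H5) depth=24
  lookup 167.55.71.32: bits 101001 walk d0:-→d1:-→d2:-→d3:-→d4:-→d5:-→d6:- -> no-route
  lookup 164.240.213.50: bits 101001001111 walk d0:-→d1:-→d2:-→d3:-→d4:-→d5:-→d6:-→d7:-→d8:-→d9:-→d10:-→d11:-→d12:H5 -> H5
  + 0.0.0.0/0 (H5) depth=0
  lookup 194.104.89.28: bits 1100001001101000010110010001 walk d0:H5→d1:-→d2:-→d3:-→d4:-→d5:-→d6:-→d7:-→d8:-→d9:-→d10:-→d11:-→d12:-→d13:-→d14:-→d15:-→d16:-→d17:-→d18:-→d19:-→d20:-→d21:-→d22:-→d23:-→d24:-→d25:-→d26:-→d27:-→d28:H1 -> H1
  lookup 164.254.247.0: bits 101001001111111011110111 walk d0:H5→d1:-→d2:-→d3:-→d4:-→d5:-→d6:-→d7:-→d8:-→d9:-→d10:-→d11:-→d12:H5→d13:-→d14:-→d15:-→d16:-→d17:-→d18:-→d19:-→d20:-→d21:-→d22:-→d23:-→d24:H5 -> H5
  del 194.104.89.16/28 (clear depth 28)
  + 208.54.114.176/28 (H3) depth=28
  + 194.0.0.0/8 (H0) depth=8
  del 194.0.0.0/8 (clear depth 8)
  + 208.54.114.0/24 (H1) depth=24
  + 194.0.0.0/8 (H2) depth=8
  lookup 208.54.114.43: bits 110100000011011001110010 walk d0:H5→d1:-→d2:-→d3:-→d4:-→d5:-→d6:-→d7:-→d8:-→d9:-→d10:-→d11:-→d12:-→d13:-→d14:-→d15:-→d16:-→d17:-→d18:-→d19:-→d20:-→d21:-→d22:-→d23:-→d24:H1 -> H1
  lookup 164.254.247.0: bits 101001001111111011110111 walk d0:H5→d1:-→d2:-→d3:-→d4:-→d5:-→d6:-→d7:-→d8:-→d9:-→d10:-→d11:-→d12:H5→d13:-→d14:-→d15:-→d16:-→d17:-→d18:-→d19:-→d20:-→d21:-→d22:-→d23:-→d24:H5 -> H5
  + 208.54.114.178/32 (H2) depth=32
  + 208.54.114.176/28 (H0) depth=28
  lookup 194.0.21.161: bits 110000100 walk d0:H5→d1:-→d2:-→d3:-→d4:-→d5:-→d6:-→d7:-→d8:H2→d9:- -> H2
  + 208.0.0.0/5 (H2) depth=5
  del 208.54.114.176/28 (clear depth 28)
  del 208.0.0.0/5 (clear depth 5)
  + 164.192.0.0/10 (H0) depth=10
  lookup 164.254.247.24: bits 101001001111111011110111 walk d0:H5→d1:-→d2:-→d3:-→d4:-→d5:-→d6:-→d7:-→d8:-→d9:-→d10:H0→d11:-→d12:H5→d13:-→d14:-→d15:-→d16:-→d17:-→d18:-→d19:-→d20:-→d21:-→d22:-→d23:-→d24:H5 -> H5
  lookup 164.254.247.10: bits 101001001111111011110111 walk d0:H5→d1:-→d2:-→d3:-→d4:-→d5:-→d6:-→d7:-→d8:-→d9:-→d10:H0→d11:-→d12:H5→d13:-→d14:-→d15:-→d16:-→d17:-→d18:-→d19:-→d20:-→d21:-→d22:-→d23:-→d24:H5 -> H5
  lookup 194.0.0.133: bits 110000100 walk d0:H5→d1:-→d2:-→d3:-→d4:-→d5:-→d6:-→d7:-→d8:H2→d9:- -> H2
  lookup 194.0.0.21: bits 110000100 walk d0:H5→d1:-→d2:-→d3:-→d4:-→d5:-→d6:-→d7:-→d8:H2→d9:- -> H2

== LOOKUPS ==
["H1","no-route","H5","H1","H5","H1","H5","H2","H5","H5","H2","H2"]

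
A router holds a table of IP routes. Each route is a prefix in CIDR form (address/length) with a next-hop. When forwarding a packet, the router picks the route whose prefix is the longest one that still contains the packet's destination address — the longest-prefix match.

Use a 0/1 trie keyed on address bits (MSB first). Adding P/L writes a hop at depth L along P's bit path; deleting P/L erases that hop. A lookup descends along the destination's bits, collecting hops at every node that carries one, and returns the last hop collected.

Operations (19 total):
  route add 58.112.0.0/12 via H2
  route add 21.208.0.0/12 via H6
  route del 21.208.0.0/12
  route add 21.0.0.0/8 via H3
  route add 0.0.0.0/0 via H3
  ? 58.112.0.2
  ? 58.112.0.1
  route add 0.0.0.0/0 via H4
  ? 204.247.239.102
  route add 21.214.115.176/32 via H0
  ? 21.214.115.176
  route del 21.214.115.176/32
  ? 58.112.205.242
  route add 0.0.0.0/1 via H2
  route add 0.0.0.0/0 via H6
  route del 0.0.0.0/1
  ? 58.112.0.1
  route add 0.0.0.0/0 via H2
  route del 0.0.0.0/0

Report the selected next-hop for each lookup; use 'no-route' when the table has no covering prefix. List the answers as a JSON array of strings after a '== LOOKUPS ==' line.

Apply in order:
  add 58.112.0.0/12 -> H2 at depth 12
  add 21.208.0.0/12 -> H6 at depth 12
  del 21.208.0.0/12 (clear depth 12)
  add 21.0.0.0/8 -> H3 at depth 8
  add 0.0.0.0/0 -> H3 at depth 0
  ? 58.112.0.2  path d0:H3→d1:-→d2:-→d3:-→d4:-→d5:-→d6:-→d7:-→d8:-→d9:-→d10:-→d11:-→d12:H2  best=H2
  ? 58.112.0.1  path d0:H3→d1:-→d2:-→d3:-→d4:-→d5:-→d6:-→d7:-→d8:-→d9:-→d10:-→d11:-→d12:H2  best=H2
  add 0.0.0.0/0 -> H4 at depth 0
  ? 204.247.239.102  path d0:H4  best=H4
  add 21.214.115.176/32 -> H0 at depth 32
  ? 21.214.115.176  path d0:H4→d1:-→d2:-→d3:-→d4:-→d5:-→d6:-→d7:-→d8:H3→d9:-→d10:-→d11:-→d12:-→d13:-→d14:-→d15:-→d16:-→d17:-→d18:-→d19:-→d20:-→d21:-→d22:-→d23:-→d24:-→d25:-→d26:-→d27:-→d28:-→d29:-→d30:-→d31:-→d32:H0  best=H0
  del 21.214.115.176/32 (clear depth 32)
  ? 58.112.205.242  path d0:H4→d1:-→d2:-→d3:-→d4:-→d5:-→d6:-→d7:-→d8:-→d9:-→d10:-→d11:-→d12:H2  best=H2
  add 0.0.0.0/1 -> H2 at depth 1
  add 0.0.0.0/0 -> H6 at depth 0
  del 0.0.0.0/1 (clear depth 1)
  ? 58.112.0.1  path d0:H6→d1:-→d2:-→d3:-→d4:-→d5:-→d6:-→d7:-→d8:-→d9:-→d10:-→d11:-→d12:H2  best=H2
  add 0.0.0.0/0 -> H2 at depth 0
  del 0.0.0.0/0 (clear depth 0)

== LOOKUPS ==
["H2","H2","H4","H0","H2","H2"]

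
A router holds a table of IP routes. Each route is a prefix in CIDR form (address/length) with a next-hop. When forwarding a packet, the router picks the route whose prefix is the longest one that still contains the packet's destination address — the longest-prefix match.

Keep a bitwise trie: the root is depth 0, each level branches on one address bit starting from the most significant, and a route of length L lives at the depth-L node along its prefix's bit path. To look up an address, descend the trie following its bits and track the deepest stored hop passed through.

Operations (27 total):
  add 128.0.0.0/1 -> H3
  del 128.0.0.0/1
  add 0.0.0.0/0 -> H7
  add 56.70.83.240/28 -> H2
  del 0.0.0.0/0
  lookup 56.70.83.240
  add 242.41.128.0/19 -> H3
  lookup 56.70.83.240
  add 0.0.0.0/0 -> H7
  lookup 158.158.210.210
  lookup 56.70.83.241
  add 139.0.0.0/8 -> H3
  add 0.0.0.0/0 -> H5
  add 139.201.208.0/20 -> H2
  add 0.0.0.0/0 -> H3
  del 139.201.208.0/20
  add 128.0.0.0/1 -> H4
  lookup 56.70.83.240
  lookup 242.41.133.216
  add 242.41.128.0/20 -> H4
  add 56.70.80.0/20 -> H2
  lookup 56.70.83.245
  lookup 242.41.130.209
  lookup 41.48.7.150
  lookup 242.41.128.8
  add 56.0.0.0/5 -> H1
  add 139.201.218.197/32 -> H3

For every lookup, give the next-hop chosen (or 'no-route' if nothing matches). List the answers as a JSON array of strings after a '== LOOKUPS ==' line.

Trace:
  add 128.0.0.0/1 -> H3 at depth 1
  - 128.0.0.0/1 clear@1
  add 0.0.0.0/0 -> H7 at depth 0
  add 56.70.83.240/28 -> H2 at depth 28
  - 0.0.0.0/0 clear@0
  Q 56.70.83.240: descend 0011100001000110010100111111 ; hops seen [H2] ; pick H2
  add 242.41.128.0/19 -> H3 at depth 19
  Q 56.70.83.240: descend 0011100001000110010100111111 ; hops seen [H2] ; pick H2
  add 0.0.0.0/0 -> H7 at depth 0
  Q 158.158.210.210: descend 1 ; hops seen [H7] ; pick H7
  Q 56.70.83.241: descend 0011100001000110010100111111 ; hops seen [H7,H2] ; pick H2
  add 139.0.0.0/8 -> H3 at depth 8
  add 0.0.0.0/0 -> H5 at depth 0
  add 139.201.208.0/20 -> H2 at depth 20
  add 0.0.0.0/0 -> H3 at depth 0
  - 139.201.208.0/20 clear@20
  add 128.0.0.0/1 -> H4 at depth 1
  Q 56.70.83.240: descend 0011100001000110010100111111 ; hops seen [H3,H2] ; pick H2
  Q 242.41.133.216: descend 1111001000101001100 ; hops seen [H3,H4,H3] ; pick H3
  add 242.41.128.0/20 -> H4 at depth 20
  add 56.70.80.0/20 -> H2 at depth 20
  Q 56.70.83.245: descend 0011100001000110010100111111 ; hops seen [H3,H2,H2] ; pick H2
  Q 242.41.130.209: descend 11110010001010011000 ; hops seen [H3,H4,H3,H4] ; pick H4
  Q 41.48.7.150: descend 001 ; hops seen [H3] ; pick H3
  Q 242.41.128.8: descend 11110010001010011000 ; hops seen [H3,H4,H3,H4] ; pick H4
  add 56.0.0.0/5 -> H1 at depth 5
  add 139.201.218.197/32 -> H3 at depth 32

== LOOKUPS ==
["H2","H2","H7","H2","H2","H3","H2","H4","H3","H4"]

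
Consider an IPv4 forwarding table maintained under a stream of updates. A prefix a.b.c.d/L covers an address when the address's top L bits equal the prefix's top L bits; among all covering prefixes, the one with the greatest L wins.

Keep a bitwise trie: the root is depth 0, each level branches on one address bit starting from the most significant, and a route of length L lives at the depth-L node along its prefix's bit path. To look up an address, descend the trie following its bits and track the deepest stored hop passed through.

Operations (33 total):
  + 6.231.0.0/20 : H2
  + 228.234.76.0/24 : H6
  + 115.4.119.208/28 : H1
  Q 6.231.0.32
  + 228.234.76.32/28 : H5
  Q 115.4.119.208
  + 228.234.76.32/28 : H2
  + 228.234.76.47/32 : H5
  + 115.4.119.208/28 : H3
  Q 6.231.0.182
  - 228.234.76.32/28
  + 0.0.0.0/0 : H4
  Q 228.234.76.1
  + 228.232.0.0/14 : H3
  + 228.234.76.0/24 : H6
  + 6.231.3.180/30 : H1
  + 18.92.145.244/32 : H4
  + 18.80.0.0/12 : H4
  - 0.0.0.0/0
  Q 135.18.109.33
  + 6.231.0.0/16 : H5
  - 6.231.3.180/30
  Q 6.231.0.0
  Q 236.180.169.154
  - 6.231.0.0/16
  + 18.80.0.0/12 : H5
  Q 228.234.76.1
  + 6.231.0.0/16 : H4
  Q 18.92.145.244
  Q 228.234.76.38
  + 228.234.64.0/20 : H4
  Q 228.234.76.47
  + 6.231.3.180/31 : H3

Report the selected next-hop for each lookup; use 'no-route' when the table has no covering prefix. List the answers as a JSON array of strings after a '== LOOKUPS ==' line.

Apply in order:
  add 6.231.0.0/20 -> H2 at depth 20
  add 228.234.76.0/24 -> H6 at depth 24
  add 115.4.119.208/28 -> H1 at depth 28
  lookup 6.231.0.32: bits 00000110111001110000 walk d0:-→d1:-→d2:-→d3:-→d4:-→d5:-→d6:-→d7:-→d8:-→d9:-→d10:-→d11:-→d12:-→d13:-→d14:-→d15:-→d16:-→d17:-→d18:-→d19:-→d20:H2 -> H2
  add 228.234.76.32/28 -> H5 at depth 28
  lookup 115.4.119.208: bits 0111001100000100011101111101 walk d0:-→d1:-→d2:-→d3:-→d4:-→d5:-→d6:-→d7:-→d8:-→d9:-→d10:-→d11:-→d12:-→d13:-→d14:-→d15:-→d16:-→d17:-→d18:-→d19:-→d20:-→d21:-→d22:-→d23:-→d24:-→d25:-→d26:-→d27:-→d28:H1 -> H1
  add 228.234.76.32/28 -> H2 at depth 28
  add 228.234.76.47/32 -> H5 at depth 32
  add 115.4.119.208/28 -> H3 at depth 28
  lookup 6.231.0.182: bits 00000110111001110000 walk d0:-→d1:-→d2:-→d3:-→d4:-→d5:-→d6:-→d7:-→d8:-→d9:-→d10:-→d11:-→d12:-→d13:-→d14:-→d15:-→d16:-→d17:-→d18:-→d19:-→d20:H2 -> H2
  - 228.234.76.32/28 clear@28
  add 0.0.0.0/0 -> H4 at depth 0
  lookup 228.234.76.1: bits 11100100111010100100110000 walk d0:H4→d1:-→d2:-→d3:-→d4:-→d5:-→d6:-→d7:-→d8:-→d9:-→d10:-→d11:-→d12:-→d13:-→d14:-→d15:-→d16:-→d17:-→d18:-→d19:-→d20:-→d21:-→d22:-→d23:-→d24:H6→d25:-→d26:- -> H6
  add 228.232.0.0/14 -> H3 at depth 14
  add 228.234.76.0/24 -> H6 at depth 24
  add 6.231.3.180/30 -> H1 at depth 30
  add 18.92.145.244/32 -> H4 at depth 32
  add 18.80.0.0/12 -> H4 at depth 12
  - 0.0.0.0/0 clear@0
  lookup 135.18.109.33: bits 1 walk d0:-→d1:- -> no-route
  add 6.231.0.0/16 -> H5 at depth 16
  - 6.231.3.180/30 clear@30
  lookup 6.231.0.0: bits 0000011011100111000000 walk d0:-→d1:-→d2:-→d3:-→d4:-→d5:-→d6:-→d7:-→d8:-→d9:-→d10:-→d11:-→d12:-→d13:-→d14:-→d15:-→d16:H5→d17:-→d18:-→d19:-→d20:H2→d21:-→d22:- -> H2
  lookup 236.180.169.154: bits 1110 walk d0:-→d1:-→d2:-→d3:-→d4:- -> no-route
  - 6.231.0.0/16 clear@16
  add 18.80.0.0/12 -> H5 at depth 12
  lookup 228.234.76.1: bits 11100100111010100100110000 walk d0:-→d1:-→d2:-→d3:-→d4:-→d5:-→d6:-→d7:-→d8:-→d9:-→d10:-→d11:-→d12:-→d13:-→d14:H3→d15:-→d16:-→d17:-→d18:-→d19:-→d20:-→d21:-→d22:-→d23:-→d24:H6→d25:-→d26:- -> H6
  add 6.231.0.0/16 -> H4 at depth 16
  lookup 18.92.145.244: bits 00010010010111001001000111110100 walk d0:-→d1:-→d2:-→d3:-→d4:-→d5:-→d6:-→d7:-→d8:-→d9:-→d10:-→d11:-→d12:H5→d13:-→d14:-→d15:-→d16:-→d17:-→d18:-→d19:-→d20:-→d21:-→d22:-→d23:-→d24:-→d25:-→d26:-→d27:-→d28:-→d29:-→d30:-→d31:-→d32:H4 -> H4
  lookup 228.234.76.38: bits 1110010011101010010011000010 walk d0:-→d1:-→d2:-→d3:-→d4:-→d5:-→d6:-→d7:-→d8:-→d9:-→d10:-→d11:-→d12:-→d13:-→d14:H3→d15:-→d16:-→d17:-→d18:-→d19:-→d20:-→d21:-→d22:-→d23:-→d24:H6→d25:-→d26:-→d27:-→d28:- -> H6
  add 228.234.64.0/20 -> H4 at depth 20
  lookup 228.234.76.47: bits 11100100111010100100110000101111 walk d0:-→d1:-→d2:-→d3:-→d4:-→d5:-→d6:-→d7:-→d8:-→d9:-→d10:-→d11:-→d12:-→d13:-→d14:H3→d15:-→d16:-→d17:-→d18:-→d19:-→d20:H4→d21:-→d22:-→d23:-→d24:H6→d25:-→d26:-→d27:-→d28:-→d29:-→d30:-→d31:-→d32:H5 -> H5
  add 6.231.3.180/31 -> H3 at depth 31

== LOOKUPS ==
["H2","H1","H2","H6","no-route","H2","no-route","H6","H4","H6","H5"]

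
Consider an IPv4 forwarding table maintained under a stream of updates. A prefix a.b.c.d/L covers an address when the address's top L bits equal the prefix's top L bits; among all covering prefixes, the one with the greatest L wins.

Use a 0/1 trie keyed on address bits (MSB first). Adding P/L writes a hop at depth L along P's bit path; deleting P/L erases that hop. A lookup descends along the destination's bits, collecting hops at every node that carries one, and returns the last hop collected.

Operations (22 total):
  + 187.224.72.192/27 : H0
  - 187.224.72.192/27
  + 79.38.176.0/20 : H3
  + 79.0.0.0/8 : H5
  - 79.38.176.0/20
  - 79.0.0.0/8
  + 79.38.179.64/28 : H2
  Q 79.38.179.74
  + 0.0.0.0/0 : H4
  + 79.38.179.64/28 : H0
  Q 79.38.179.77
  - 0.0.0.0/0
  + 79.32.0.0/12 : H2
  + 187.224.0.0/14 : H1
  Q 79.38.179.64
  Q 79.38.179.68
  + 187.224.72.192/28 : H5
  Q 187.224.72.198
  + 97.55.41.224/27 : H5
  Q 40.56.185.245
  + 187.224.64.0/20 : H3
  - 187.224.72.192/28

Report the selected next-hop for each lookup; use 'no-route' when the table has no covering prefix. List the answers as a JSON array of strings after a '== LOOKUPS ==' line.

Process each operation:
  + 187.224.72.192/27 (H0) depth=27
  - 187.224.72.192/27 clear@27
  + 79.38.176.0/20 (H3) depth=20
  + 79.0.0.0/8 (H5) depth=8
  - 79.38.176.0/20 clear@20
  - 79.0.0.0/8 clear@8
  + 79.38.179.64/28 (H2) depth=28
  ? 79.38.179.74  path d0:-→d1:-→d2:-→d3:-→d4:-→d5:-→d6:-→d7:-→d8:-→d9:-→d10:-→d11:-→d12:-→d13:-→d14:-→d15:-→d16:-→d17:-→d18:-→d19:-→d20:-→d21:-→d22:-→d23:-→d24:-→d25:-→d26:-→d27:-→d28:H2  best=H2
  + 0.0.0.0/0 (H4) depth=0
  + 79.38.179.64/28 (H0) depth=28
  ? 79.38.179.77  path d0:H4→d1:-→d2:-→d3:-→d4:-→d5:-→d6:-→d7:-→d8:-→d9:-→d10:-→d11:-→d12:-→d13:-→d14:-→d15:-→d16:-→d17:-→d18:-→d19:-→d20:-→d21:-→d22:-→d23:-→d24:-→d25:-→d26:-→d27:-→d28:H0  best=H0
  - 0.0.0.0/0 clear@0
  + 79.32.0.0/12 (H2) depth=12
  + 187.224.0.0/14 (H1) depth=14
  ? 79.38.179.64  path d0:-→d1:-→d2:-→d3:-→d4:-→d5:-→d6:-→d7:-→d8:-→d9:-→d10:-→d11:-→d12:H2→d13:-→d14:-→d15:-→d16:-→d17:-→d18:-→d19:-→d20:-→d21:-→d22:-→d23:-→d24:-→d25:-→d26:-→d27:-→d28:H0  best=H0
  ? 79.38.179.68  path d0:-→d1:-→d2:-→d3:-→d4:-→d5:-→d6:-→d7:-→d8:-→d9:-→d10:-→d11:-→d12:H2→d13:-→d14:-→d15:-→d16:-→d17:-→d18:-→d19:-→d20:-→d21:-→d22:-→d23:-→d24:-→d25:-→d26:-→d27:-→d28:H0  best=H0
  + 187.224.72.192/28 (H5) depth=28
  ? 187.224.72.198  path d0:-→d1:-→d2:-→d3:-→d4:-→d5:-→d6:-→d7:-→d8:-→d9:-→d10:-→d11:-→d12:-→d13:-→d14:H1→d15:-→d16:-→d17:-→d18:-→d19:-→d20:-→d21:-→d22:-→d23:-→d24:-→d25:-→d26:-→d27:-→d28:H5  best=H5
  + 97.55.41.224/27 (H5) depth=27
  ? 40.56.185.245  path d0:-→d1:-  best=no-route
  + 187.224.64.0/20 (H3) depth=20
  - 187.224.72.192/28 clear@28

== LOOKUPS ==
["H2","H0","H0","H0","H5","no-route"]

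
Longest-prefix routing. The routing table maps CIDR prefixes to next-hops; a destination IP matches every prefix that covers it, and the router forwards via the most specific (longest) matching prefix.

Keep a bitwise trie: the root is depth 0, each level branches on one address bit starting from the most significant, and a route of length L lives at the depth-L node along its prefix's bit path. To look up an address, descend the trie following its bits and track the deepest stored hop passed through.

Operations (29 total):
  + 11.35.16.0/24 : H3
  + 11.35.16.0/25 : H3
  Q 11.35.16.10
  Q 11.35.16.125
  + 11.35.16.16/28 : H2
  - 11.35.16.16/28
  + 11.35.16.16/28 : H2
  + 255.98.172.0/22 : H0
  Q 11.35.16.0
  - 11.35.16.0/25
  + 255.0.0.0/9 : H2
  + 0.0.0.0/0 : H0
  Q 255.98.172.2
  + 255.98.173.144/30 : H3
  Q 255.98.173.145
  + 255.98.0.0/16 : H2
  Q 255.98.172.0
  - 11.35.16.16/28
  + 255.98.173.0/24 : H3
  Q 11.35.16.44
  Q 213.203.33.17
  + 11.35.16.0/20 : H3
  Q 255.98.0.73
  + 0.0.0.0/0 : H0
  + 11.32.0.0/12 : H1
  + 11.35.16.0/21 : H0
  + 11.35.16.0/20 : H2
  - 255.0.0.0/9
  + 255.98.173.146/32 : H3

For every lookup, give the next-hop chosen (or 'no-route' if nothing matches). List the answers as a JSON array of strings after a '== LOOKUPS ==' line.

Process each operation:
  add 11.35.16.0/24 -> H3 at depth 24
  add 11.35.16.0/25 -> H3 at depth 25
  Q 11.35.16.10: descend 0000101100100011000100000 ; hops seen [H3,H3] ; pick H3
  Q 11.35.16.125: descend 0000101100100011000100000 ; hops seen [H3,H3] ; pick H3
  add 11.35.16.16/28 -> H2 at depth 28
  - 11.35.16.16/28 clear@28
  add 11.35.16.16/28 -> H2 at depth 28
  add 255.98.172.0/22 -> H0 at depth 22
  Q 11.35.16.0: descend 000010110010001100010000000 ; hops seen [H3,H3] ; pick H3
  - 11.35.16.0/25 clear@25
  add 255.0.0.0/9 -> H2 at depth 9
  add 0.0.0.0/0 -> H0 at depth 0
  Q 255.98.172.2: descend 1111111101100010101011 ; hops seen [H0,H2,H0] ; pick H0
  add 255.98.173.144/30 -> H3 at depth 30
  Q 255.98.173.145: descend 111111110110001010101101100100 ; hops seen [H0,H2,H0,H3] ; pick H3
  add 255.98.0.0/16 -> H2 at depth 16
  Q 255.98.172.0: descend 11111111011000101010110 ; hops seen [H0,H2,H2,H0] ; pick H0
  - 11.35.16.16/28 clear@28
  add 255.98.173.0/24 -> H3 at depth 24
  Q 11.35.16.44: descend 00001011001000110001000000 ; hops seen [H0,H3] ; pick H3
  Q 213.203.33.17: descend 11 ; hops seen [H0] ; pick H0
  add 11.35.16.0/20 -> H3 at depth 20
  Q 255.98.0.73: descend 1111111101100010 ; hops seen [H0,H2,H2] ; pick H2
  add 0.0.0.0/0 -> H0 at depth 0
  add 11.32.0.0/12 -> H1 at depth 12
  add 11.35.16.0/21 -> H0 at depth 21
  add 11.35.16.0/20 -> H2 at depth 20
  - 255.0.0.0/9 clear@9
  add 255.98.173.146/32 -> H3 at depth 32

== LOOKUPS ==
["H3","H3","H3","H0","H3","H0","H3","H0","H2"]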